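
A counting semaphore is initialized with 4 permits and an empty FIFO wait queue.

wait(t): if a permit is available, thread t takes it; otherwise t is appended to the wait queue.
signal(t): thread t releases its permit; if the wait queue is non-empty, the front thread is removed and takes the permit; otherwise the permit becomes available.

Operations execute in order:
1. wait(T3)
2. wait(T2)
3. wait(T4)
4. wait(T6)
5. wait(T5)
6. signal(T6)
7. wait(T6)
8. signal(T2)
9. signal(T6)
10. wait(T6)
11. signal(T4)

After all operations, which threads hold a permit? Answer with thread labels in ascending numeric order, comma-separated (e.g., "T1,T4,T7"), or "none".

Answer: T3,T5,T6

Derivation:
Step 1: wait(T3) -> count=3 queue=[] holders={T3}
Step 2: wait(T2) -> count=2 queue=[] holders={T2,T3}
Step 3: wait(T4) -> count=1 queue=[] holders={T2,T3,T4}
Step 4: wait(T6) -> count=0 queue=[] holders={T2,T3,T4,T6}
Step 5: wait(T5) -> count=0 queue=[T5] holders={T2,T3,T4,T6}
Step 6: signal(T6) -> count=0 queue=[] holders={T2,T3,T4,T5}
Step 7: wait(T6) -> count=0 queue=[T6] holders={T2,T3,T4,T5}
Step 8: signal(T2) -> count=0 queue=[] holders={T3,T4,T5,T6}
Step 9: signal(T6) -> count=1 queue=[] holders={T3,T4,T5}
Step 10: wait(T6) -> count=0 queue=[] holders={T3,T4,T5,T6}
Step 11: signal(T4) -> count=1 queue=[] holders={T3,T5,T6}
Final holders: T3,T5,T6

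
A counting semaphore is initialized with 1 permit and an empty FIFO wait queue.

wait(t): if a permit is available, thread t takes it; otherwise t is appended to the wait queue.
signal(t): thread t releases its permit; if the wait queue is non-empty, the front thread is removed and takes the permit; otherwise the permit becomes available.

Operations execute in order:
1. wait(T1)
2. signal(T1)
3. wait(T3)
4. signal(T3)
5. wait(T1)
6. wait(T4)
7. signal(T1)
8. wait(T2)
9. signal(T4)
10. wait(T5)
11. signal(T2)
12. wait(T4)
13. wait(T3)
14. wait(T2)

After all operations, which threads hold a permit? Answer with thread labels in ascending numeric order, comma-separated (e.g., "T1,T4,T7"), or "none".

Answer: T5

Derivation:
Step 1: wait(T1) -> count=0 queue=[] holders={T1}
Step 2: signal(T1) -> count=1 queue=[] holders={none}
Step 3: wait(T3) -> count=0 queue=[] holders={T3}
Step 4: signal(T3) -> count=1 queue=[] holders={none}
Step 5: wait(T1) -> count=0 queue=[] holders={T1}
Step 6: wait(T4) -> count=0 queue=[T4] holders={T1}
Step 7: signal(T1) -> count=0 queue=[] holders={T4}
Step 8: wait(T2) -> count=0 queue=[T2] holders={T4}
Step 9: signal(T4) -> count=0 queue=[] holders={T2}
Step 10: wait(T5) -> count=0 queue=[T5] holders={T2}
Step 11: signal(T2) -> count=0 queue=[] holders={T5}
Step 12: wait(T4) -> count=0 queue=[T4] holders={T5}
Step 13: wait(T3) -> count=0 queue=[T4,T3] holders={T5}
Step 14: wait(T2) -> count=0 queue=[T4,T3,T2] holders={T5}
Final holders: T5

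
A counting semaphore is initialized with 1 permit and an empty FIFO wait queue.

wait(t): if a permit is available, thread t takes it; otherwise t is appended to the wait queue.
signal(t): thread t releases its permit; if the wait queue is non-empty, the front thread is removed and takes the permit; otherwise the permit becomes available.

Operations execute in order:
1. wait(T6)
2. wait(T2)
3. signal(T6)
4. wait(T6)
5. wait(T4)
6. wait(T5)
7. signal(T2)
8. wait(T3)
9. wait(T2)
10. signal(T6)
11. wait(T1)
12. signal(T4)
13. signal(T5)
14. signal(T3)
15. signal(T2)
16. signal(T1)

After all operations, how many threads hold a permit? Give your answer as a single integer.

Step 1: wait(T6) -> count=0 queue=[] holders={T6}
Step 2: wait(T2) -> count=0 queue=[T2] holders={T6}
Step 3: signal(T6) -> count=0 queue=[] holders={T2}
Step 4: wait(T6) -> count=0 queue=[T6] holders={T2}
Step 5: wait(T4) -> count=0 queue=[T6,T4] holders={T2}
Step 6: wait(T5) -> count=0 queue=[T6,T4,T5] holders={T2}
Step 7: signal(T2) -> count=0 queue=[T4,T5] holders={T6}
Step 8: wait(T3) -> count=0 queue=[T4,T5,T3] holders={T6}
Step 9: wait(T2) -> count=0 queue=[T4,T5,T3,T2] holders={T6}
Step 10: signal(T6) -> count=0 queue=[T5,T3,T2] holders={T4}
Step 11: wait(T1) -> count=0 queue=[T5,T3,T2,T1] holders={T4}
Step 12: signal(T4) -> count=0 queue=[T3,T2,T1] holders={T5}
Step 13: signal(T5) -> count=0 queue=[T2,T1] holders={T3}
Step 14: signal(T3) -> count=0 queue=[T1] holders={T2}
Step 15: signal(T2) -> count=0 queue=[] holders={T1}
Step 16: signal(T1) -> count=1 queue=[] holders={none}
Final holders: {none} -> 0 thread(s)

Answer: 0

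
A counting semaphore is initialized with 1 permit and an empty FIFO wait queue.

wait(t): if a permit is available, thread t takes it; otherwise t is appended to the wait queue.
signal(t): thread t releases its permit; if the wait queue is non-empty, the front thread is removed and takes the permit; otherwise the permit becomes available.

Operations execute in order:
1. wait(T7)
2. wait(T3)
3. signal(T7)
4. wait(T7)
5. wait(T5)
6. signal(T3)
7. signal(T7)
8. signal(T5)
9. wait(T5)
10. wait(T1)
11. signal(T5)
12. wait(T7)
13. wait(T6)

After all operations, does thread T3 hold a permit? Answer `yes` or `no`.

Step 1: wait(T7) -> count=0 queue=[] holders={T7}
Step 2: wait(T3) -> count=0 queue=[T3] holders={T7}
Step 3: signal(T7) -> count=0 queue=[] holders={T3}
Step 4: wait(T7) -> count=0 queue=[T7] holders={T3}
Step 5: wait(T5) -> count=0 queue=[T7,T5] holders={T3}
Step 6: signal(T3) -> count=0 queue=[T5] holders={T7}
Step 7: signal(T7) -> count=0 queue=[] holders={T5}
Step 8: signal(T5) -> count=1 queue=[] holders={none}
Step 9: wait(T5) -> count=0 queue=[] holders={T5}
Step 10: wait(T1) -> count=0 queue=[T1] holders={T5}
Step 11: signal(T5) -> count=0 queue=[] holders={T1}
Step 12: wait(T7) -> count=0 queue=[T7] holders={T1}
Step 13: wait(T6) -> count=0 queue=[T7,T6] holders={T1}
Final holders: {T1} -> T3 not in holders

Answer: no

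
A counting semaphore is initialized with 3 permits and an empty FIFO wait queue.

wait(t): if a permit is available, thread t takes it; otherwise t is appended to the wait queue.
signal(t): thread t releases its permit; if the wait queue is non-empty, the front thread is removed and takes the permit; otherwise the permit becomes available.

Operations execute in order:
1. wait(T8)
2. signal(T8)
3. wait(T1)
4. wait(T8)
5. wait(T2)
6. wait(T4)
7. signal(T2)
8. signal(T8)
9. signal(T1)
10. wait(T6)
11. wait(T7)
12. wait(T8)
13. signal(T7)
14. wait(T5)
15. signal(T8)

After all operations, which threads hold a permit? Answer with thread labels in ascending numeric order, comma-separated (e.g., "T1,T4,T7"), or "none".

Step 1: wait(T8) -> count=2 queue=[] holders={T8}
Step 2: signal(T8) -> count=3 queue=[] holders={none}
Step 3: wait(T1) -> count=2 queue=[] holders={T1}
Step 4: wait(T8) -> count=1 queue=[] holders={T1,T8}
Step 5: wait(T2) -> count=0 queue=[] holders={T1,T2,T8}
Step 6: wait(T4) -> count=0 queue=[T4] holders={T1,T2,T8}
Step 7: signal(T2) -> count=0 queue=[] holders={T1,T4,T8}
Step 8: signal(T8) -> count=1 queue=[] holders={T1,T4}
Step 9: signal(T1) -> count=2 queue=[] holders={T4}
Step 10: wait(T6) -> count=1 queue=[] holders={T4,T6}
Step 11: wait(T7) -> count=0 queue=[] holders={T4,T6,T7}
Step 12: wait(T8) -> count=0 queue=[T8] holders={T4,T6,T7}
Step 13: signal(T7) -> count=0 queue=[] holders={T4,T6,T8}
Step 14: wait(T5) -> count=0 queue=[T5] holders={T4,T6,T8}
Step 15: signal(T8) -> count=0 queue=[] holders={T4,T5,T6}
Final holders: T4,T5,T6

Answer: T4,T5,T6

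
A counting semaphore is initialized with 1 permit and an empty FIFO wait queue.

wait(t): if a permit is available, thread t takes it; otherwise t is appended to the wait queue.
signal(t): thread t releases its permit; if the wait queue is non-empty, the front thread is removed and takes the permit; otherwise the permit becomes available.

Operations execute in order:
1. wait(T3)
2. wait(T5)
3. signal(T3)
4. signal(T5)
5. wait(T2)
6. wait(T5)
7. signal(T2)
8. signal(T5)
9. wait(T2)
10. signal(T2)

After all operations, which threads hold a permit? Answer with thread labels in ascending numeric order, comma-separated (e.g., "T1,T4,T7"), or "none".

Step 1: wait(T3) -> count=0 queue=[] holders={T3}
Step 2: wait(T5) -> count=0 queue=[T5] holders={T3}
Step 3: signal(T3) -> count=0 queue=[] holders={T5}
Step 4: signal(T5) -> count=1 queue=[] holders={none}
Step 5: wait(T2) -> count=0 queue=[] holders={T2}
Step 6: wait(T5) -> count=0 queue=[T5] holders={T2}
Step 7: signal(T2) -> count=0 queue=[] holders={T5}
Step 8: signal(T5) -> count=1 queue=[] holders={none}
Step 9: wait(T2) -> count=0 queue=[] holders={T2}
Step 10: signal(T2) -> count=1 queue=[] holders={none}
Final holders: none

Answer: none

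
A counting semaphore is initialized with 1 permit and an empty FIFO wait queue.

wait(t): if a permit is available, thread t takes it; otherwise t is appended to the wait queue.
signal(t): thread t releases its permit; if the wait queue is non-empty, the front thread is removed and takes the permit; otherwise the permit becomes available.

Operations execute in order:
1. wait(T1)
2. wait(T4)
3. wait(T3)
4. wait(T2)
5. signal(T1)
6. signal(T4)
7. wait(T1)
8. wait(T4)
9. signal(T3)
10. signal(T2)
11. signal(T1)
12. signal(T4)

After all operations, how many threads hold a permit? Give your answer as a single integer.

Step 1: wait(T1) -> count=0 queue=[] holders={T1}
Step 2: wait(T4) -> count=0 queue=[T4] holders={T1}
Step 3: wait(T3) -> count=0 queue=[T4,T3] holders={T1}
Step 4: wait(T2) -> count=0 queue=[T4,T3,T2] holders={T1}
Step 5: signal(T1) -> count=0 queue=[T3,T2] holders={T4}
Step 6: signal(T4) -> count=0 queue=[T2] holders={T3}
Step 7: wait(T1) -> count=0 queue=[T2,T1] holders={T3}
Step 8: wait(T4) -> count=0 queue=[T2,T1,T4] holders={T3}
Step 9: signal(T3) -> count=0 queue=[T1,T4] holders={T2}
Step 10: signal(T2) -> count=0 queue=[T4] holders={T1}
Step 11: signal(T1) -> count=0 queue=[] holders={T4}
Step 12: signal(T4) -> count=1 queue=[] holders={none}
Final holders: {none} -> 0 thread(s)

Answer: 0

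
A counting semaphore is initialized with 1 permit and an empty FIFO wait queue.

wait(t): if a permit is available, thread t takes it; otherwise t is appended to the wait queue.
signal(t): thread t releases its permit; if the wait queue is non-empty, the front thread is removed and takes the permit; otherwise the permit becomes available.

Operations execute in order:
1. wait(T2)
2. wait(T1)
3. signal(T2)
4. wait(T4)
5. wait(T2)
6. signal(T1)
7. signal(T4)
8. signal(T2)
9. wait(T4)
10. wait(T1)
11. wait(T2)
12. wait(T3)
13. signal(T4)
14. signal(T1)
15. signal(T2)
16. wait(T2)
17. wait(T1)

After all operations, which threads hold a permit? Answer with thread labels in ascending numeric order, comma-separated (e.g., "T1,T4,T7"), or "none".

Step 1: wait(T2) -> count=0 queue=[] holders={T2}
Step 2: wait(T1) -> count=0 queue=[T1] holders={T2}
Step 3: signal(T2) -> count=0 queue=[] holders={T1}
Step 4: wait(T4) -> count=0 queue=[T4] holders={T1}
Step 5: wait(T2) -> count=0 queue=[T4,T2] holders={T1}
Step 6: signal(T1) -> count=0 queue=[T2] holders={T4}
Step 7: signal(T4) -> count=0 queue=[] holders={T2}
Step 8: signal(T2) -> count=1 queue=[] holders={none}
Step 9: wait(T4) -> count=0 queue=[] holders={T4}
Step 10: wait(T1) -> count=0 queue=[T1] holders={T4}
Step 11: wait(T2) -> count=0 queue=[T1,T2] holders={T4}
Step 12: wait(T3) -> count=0 queue=[T1,T2,T3] holders={T4}
Step 13: signal(T4) -> count=0 queue=[T2,T3] holders={T1}
Step 14: signal(T1) -> count=0 queue=[T3] holders={T2}
Step 15: signal(T2) -> count=0 queue=[] holders={T3}
Step 16: wait(T2) -> count=0 queue=[T2] holders={T3}
Step 17: wait(T1) -> count=0 queue=[T2,T1] holders={T3}
Final holders: T3

Answer: T3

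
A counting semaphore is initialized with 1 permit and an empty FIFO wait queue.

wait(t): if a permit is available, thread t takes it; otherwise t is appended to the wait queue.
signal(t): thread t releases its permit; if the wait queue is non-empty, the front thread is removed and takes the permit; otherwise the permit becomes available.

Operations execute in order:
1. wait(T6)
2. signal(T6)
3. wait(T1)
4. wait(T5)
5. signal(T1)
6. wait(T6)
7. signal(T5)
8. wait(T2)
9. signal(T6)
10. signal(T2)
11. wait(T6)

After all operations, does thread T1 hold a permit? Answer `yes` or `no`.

Step 1: wait(T6) -> count=0 queue=[] holders={T6}
Step 2: signal(T6) -> count=1 queue=[] holders={none}
Step 3: wait(T1) -> count=0 queue=[] holders={T1}
Step 4: wait(T5) -> count=0 queue=[T5] holders={T1}
Step 5: signal(T1) -> count=0 queue=[] holders={T5}
Step 6: wait(T6) -> count=0 queue=[T6] holders={T5}
Step 7: signal(T5) -> count=0 queue=[] holders={T6}
Step 8: wait(T2) -> count=0 queue=[T2] holders={T6}
Step 9: signal(T6) -> count=0 queue=[] holders={T2}
Step 10: signal(T2) -> count=1 queue=[] holders={none}
Step 11: wait(T6) -> count=0 queue=[] holders={T6}
Final holders: {T6} -> T1 not in holders

Answer: no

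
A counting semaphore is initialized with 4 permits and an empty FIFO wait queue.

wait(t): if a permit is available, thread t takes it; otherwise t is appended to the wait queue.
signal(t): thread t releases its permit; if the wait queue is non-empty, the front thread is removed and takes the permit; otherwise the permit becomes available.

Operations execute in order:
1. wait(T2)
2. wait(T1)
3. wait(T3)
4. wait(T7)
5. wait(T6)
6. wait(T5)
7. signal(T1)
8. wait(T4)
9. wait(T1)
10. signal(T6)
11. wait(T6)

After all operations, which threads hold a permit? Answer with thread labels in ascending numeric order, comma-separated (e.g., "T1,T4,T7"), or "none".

Answer: T2,T3,T5,T7

Derivation:
Step 1: wait(T2) -> count=3 queue=[] holders={T2}
Step 2: wait(T1) -> count=2 queue=[] holders={T1,T2}
Step 3: wait(T3) -> count=1 queue=[] holders={T1,T2,T3}
Step 4: wait(T7) -> count=0 queue=[] holders={T1,T2,T3,T7}
Step 5: wait(T6) -> count=0 queue=[T6] holders={T1,T2,T3,T7}
Step 6: wait(T5) -> count=0 queue=[T6,T5] holders={T1,T2,T3,T7}
Step 7: signal(T1) -> count=0 queue=[T5] holders={T2,T3,T6,T7}
Step 8: wait(T4) -> count=0 queue=[T5,T4] holders={T2,T3,T6,T7}
Step 9: wait(T1) -> count=0 queue=[T5,T4,T1] holders={T2,T3,T6,T7}
Step 10: signal(T6) -> count=0 queue=[T4,T1] holders={T2,T3,T5,T7}
Step 11: wait(T6) -> count=0 queue=[T4,T1,T6] holders={T2,T3,T5,T7}
Final holders: T2,T3,T5,T7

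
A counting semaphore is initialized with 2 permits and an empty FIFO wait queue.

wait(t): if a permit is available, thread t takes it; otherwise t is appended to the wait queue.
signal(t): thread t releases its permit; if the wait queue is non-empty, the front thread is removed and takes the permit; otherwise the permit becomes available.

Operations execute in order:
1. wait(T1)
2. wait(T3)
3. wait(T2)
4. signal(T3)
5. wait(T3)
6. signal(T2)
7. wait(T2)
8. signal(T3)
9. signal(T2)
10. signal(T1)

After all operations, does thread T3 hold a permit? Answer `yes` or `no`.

Answer: no

Derivation:
Step 1: wait(T1) -> count=1 queue=[] holders={T1}
Step 2: wait(T3) -> count=0 queue=[] holders={T1,T3}
Step 3: wait(T2) -> count=0 queue=[T2] holders={T1,T3}
Step 4: signal(T3) -> count=0 queue=[] holders={T1,T2}
Step 5: wait(T3) -> count=0 queue=[T3] holders={T1,T2}
Step 6: signal(T2) -> count=0 queue=[] holders={T1,T3}
Step 7: wait(T2) -> count=0 queue=[T2] holders={T1,T3}
Step 8: signal(T3) -> count=0 queue=[] holders={T1,T2}
Step 9: signal(T2) -> count=1 queue=[] holders={T1}
Step 10: signal(T1) -> count=2 queue=[] holders={none}
Final holders: {none} -> T3 not in holders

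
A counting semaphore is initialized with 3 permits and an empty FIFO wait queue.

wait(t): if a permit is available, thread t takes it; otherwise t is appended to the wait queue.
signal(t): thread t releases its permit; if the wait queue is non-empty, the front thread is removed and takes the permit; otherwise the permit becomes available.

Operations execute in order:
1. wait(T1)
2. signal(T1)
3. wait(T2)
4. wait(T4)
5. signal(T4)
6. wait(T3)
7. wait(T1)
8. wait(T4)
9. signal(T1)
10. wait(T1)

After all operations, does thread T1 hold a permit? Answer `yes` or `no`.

Step 1: wait(T1) -> count=2 queue=[] holders={T1}
Step 2: signal(T1) -> count=3 queue=[] holders={none}
Step 3: wait(T2) -> count=2 queue=[] holders={T2}
Step 4: wait(T4) -> count=1 queue=[] holders={T2,T4}
Step 5: signal(T4) -> count=2 queue=[] holders={T2}
Step 6: wait(T3) -> count=1 queue=[] holders={T2,T3}
Step 7: wait(T1) -> count=0 queue=[] holders={T1,T2,T3}
Step 8: wait(T4) -> count=0 queue=[T4] holders={T1,T2,T3}
Step 9: signal(T1) -> count=0 queue=[] holders={T2,T3,T4}
Step 10: wait(T1) -> count=0 queue=[T1] holders={T2,T3,T4}
Final holders: {T2,T3,T4} -> T1 not in holders

Answer: no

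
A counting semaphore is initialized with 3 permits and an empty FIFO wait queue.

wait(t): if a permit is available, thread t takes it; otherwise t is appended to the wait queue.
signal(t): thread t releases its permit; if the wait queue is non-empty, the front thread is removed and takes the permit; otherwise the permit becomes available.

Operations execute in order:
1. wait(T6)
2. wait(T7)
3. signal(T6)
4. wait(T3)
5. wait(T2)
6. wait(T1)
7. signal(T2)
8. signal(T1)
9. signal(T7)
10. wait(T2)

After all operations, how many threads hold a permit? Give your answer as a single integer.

Step 1: wait(T6) -> count=2 queue=[] holders={T6}
Step 2: wait(T7) -> count=1 queue=[] holders={T6,T7}
Step 3: signal(T6) -> count=2 queue=[] holders={T7}
Step 4: wait(T3) -> count=1 queue=[] holders={T3,T7}
Step 5: wait(T2) -> count=0 queue=[] holders={T2,T3,T7}
Step 6: wait(T1) -> count=0 queue=[T1] holders={T2,T3,T7}
Step 7: signal(T2) -> count=0 queue=[] holders={T1,T3,T7}
Step 8: signal(T1) -> count=1 queue=[] holders={T3,T7}
Step 9: signal(T7) -> count=2 queue=[] holders={T3}
Step 10: wait(T2) -> count=1 queue=[] holders={T2,T3}
Final holders: {T2,T3} -> 2 thread(s)

Answer: 2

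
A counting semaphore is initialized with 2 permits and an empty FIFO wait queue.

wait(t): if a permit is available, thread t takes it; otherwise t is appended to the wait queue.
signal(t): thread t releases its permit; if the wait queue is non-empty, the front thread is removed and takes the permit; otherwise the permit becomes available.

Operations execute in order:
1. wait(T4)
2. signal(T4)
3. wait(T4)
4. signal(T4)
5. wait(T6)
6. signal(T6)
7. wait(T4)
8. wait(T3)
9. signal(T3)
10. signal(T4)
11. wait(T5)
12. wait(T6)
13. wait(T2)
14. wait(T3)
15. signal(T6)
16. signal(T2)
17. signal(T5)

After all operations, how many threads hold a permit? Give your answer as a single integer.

Step 1: wait(T4) -> count=1 queue=[] holders={T4}
Step 2: signal(T4) -> count=2 queue=[] holders={none}
Step 3: wait(T4) -> count=1 queue=[] holders={T4}
Step 4: signal(T4) -> count=2 queue=[] holders={none}
Step 5: wait(T6) -> count=1 queue=[] holders={T6}
Step 6: signal(T6) -> count=2 queue=[] holders={none}
Step 7: wait(T4) -> count=1 queue=[] holders={T4}
Step 8: wait(T3) -> count=0 queue=[] holders={T3,T4}
Step 9: signal(T3) -> count=1 queue=[] holders={T4}
Step 10: signal(T4) -> count=2 queue=[] holders={none}
Step 11: wait(T5) -> count=1 queue=[] holders={T5}
Step 12: wait(T6) -> count=0 queue=[] holders={T5,T6}
Step 13: wait(T2) -> count=0 queue=[T2] holders={T5,T6}
Step 14: wait(T3) -> count=0 queue=[T2,T3] holders={T5,T6}
Step 15: signal(T6) -> count=0 queue=[T3] holders={T2,T5}
Step 16: signal(T2) -> count=0 queue=[] holders={T3,T5}
Step 17: signal(T5) -> count=1 queue=[] holders={T3}
Final holders: {T3} -> 1 thread(s)

Answer: 1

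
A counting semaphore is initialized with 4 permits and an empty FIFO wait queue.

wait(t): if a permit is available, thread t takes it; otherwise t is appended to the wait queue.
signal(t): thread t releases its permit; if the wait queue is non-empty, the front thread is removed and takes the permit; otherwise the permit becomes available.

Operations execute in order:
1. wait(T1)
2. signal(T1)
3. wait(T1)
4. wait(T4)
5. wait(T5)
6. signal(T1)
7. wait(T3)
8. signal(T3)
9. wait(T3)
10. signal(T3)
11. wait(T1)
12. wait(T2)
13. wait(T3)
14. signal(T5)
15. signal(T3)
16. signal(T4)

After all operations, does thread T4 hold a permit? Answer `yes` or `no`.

Step 1: wait(T1) -> count=3 queue=[] holders={T1}
Step 2: signal(T1) -> count=4 queue=[] holders={none}
Step 3: wait(T1) -> count=3 queue=[] holders={T1}
Step 4: wait(T4) -> count=2 queue=[] holders={T1,T4}
Step 5: wait(T5) -> count=1 queue=[] holders={T1,T4,T5}
Step 6: signal(T1) -> count=2 queue=[] holders={T4,T5}
Step 7: wait(T3) -> count=1 queue=[] holders={T3,T4,T5}
Step 8: signal(T3) -> count=2 queue=[] holders={T4,T5}
Step 9: wait(T3) -> count=1 queue=[] holders={T3,T4,T5}
Step 10: signal(T3) -> count=2 queue=[] holders={T4,T5}
Step 11: wait(T1) -> count=1 queue=[] holders={T1,T4,T5}
Step 12: wait(T2) -> count=0 queue=[] holders={T1,T2,T4,T5}
Step 13: wait(T3) -> count=0 queue=[T3] holders={T1,T2,T4,T5}
Step 14: signal(T5) -> count=0 queue=[] holders={T1,T2,T3,T4}
Step 15: signal(T3) -> count=1 queue=[] holders={T1,T2,T4}
Step 16: signal(T4) -> count=2 queue=[] holders={T1,T2}
Final holders: {T1,T2} -> T4 not in holders

Answer: no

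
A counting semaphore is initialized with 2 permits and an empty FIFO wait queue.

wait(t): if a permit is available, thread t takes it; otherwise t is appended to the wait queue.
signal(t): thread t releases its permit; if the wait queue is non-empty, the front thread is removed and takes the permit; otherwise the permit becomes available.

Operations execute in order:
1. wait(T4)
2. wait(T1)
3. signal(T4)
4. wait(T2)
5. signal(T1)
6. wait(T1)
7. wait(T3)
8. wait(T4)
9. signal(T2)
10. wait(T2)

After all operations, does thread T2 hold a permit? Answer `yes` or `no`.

Answer: no

Derivation:
Step 1: wait(T4) -> count=1 queue=[] holders={T4}
Step 2: wait(T1) -> count=0 queue=[] holders={T1,T4}
Step 3: signal(T4) -> count=1 queue=[] holders={T1}
Step 4: wait(T2) -> count=0 queue=[] holders={T1,T2}
Step 5: signal(T1) -> count=1 queue=[] holders={T2}
Step 6: wait(T1) -> count=0 queue=[] holders={T1,T2}
Step 7: wait(T3) -> count=0 queue=[T3] holders={T1,T2}
Step 8: wait(T4) -> count=0 queue=[T3,T4] holders={T1,T2}
Step 9: signal(T2) -> count=0 queue=[T4] holders={T1,T3}
Step 10: wait(T2) -> count=0 queue=[T4,T2] holders={T1,T3}
Final holders: {T1,T3} -> T2 not in holders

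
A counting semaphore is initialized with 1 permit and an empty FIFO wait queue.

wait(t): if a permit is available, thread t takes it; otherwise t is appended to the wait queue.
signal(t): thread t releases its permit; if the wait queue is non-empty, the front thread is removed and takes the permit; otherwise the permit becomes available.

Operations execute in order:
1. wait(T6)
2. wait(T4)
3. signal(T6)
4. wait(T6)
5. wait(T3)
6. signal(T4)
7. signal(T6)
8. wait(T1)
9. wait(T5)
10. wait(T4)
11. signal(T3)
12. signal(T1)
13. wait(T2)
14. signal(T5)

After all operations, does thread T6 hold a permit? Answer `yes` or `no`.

Answer: no

Derivation:
Step 1: wait(T6) -> count=0 queue=[] holders={T6}
Step 2: wait(T4) -> count=0 queue=[T4] holders={T6}
Step 3: signal(T6) -> count=0 queue=[] holders={T4}
Step 4: wait(T6) -> count=0 queue=[T6] holders={T4}
Step 5: wait(T3) -> count=0 queue=[T6,T3] holders={T4}
Step 6: signal(T4) -> count=0 queue=[T3] holders={T6}
Step 7: signal(T6) -> count=0 queue=[] holders={T3}
Step 8: wait(T1) -> count=0 queue=[T1] holders={T3}
Step 9: wait(T5) -> count=0 queue=[T1,T5] holders={T3}
Step 10: wait(T4) -> count=0 queue=[T1,T5,T4] holders={T3}
Step 11: signal(T3) -> count=0 queue=[T5,T4] holders={T1}
Step 12: signal(T1) -> count=0 queue=[T4] holders={T5}
Step 13: wait(T2) -> count=0 queue=[T4,T2] holders={T5}
Step 14: signal(T5) -> count=0 queue=[T2] holders={T4}
Final holders: {T4} -> T6 not in holders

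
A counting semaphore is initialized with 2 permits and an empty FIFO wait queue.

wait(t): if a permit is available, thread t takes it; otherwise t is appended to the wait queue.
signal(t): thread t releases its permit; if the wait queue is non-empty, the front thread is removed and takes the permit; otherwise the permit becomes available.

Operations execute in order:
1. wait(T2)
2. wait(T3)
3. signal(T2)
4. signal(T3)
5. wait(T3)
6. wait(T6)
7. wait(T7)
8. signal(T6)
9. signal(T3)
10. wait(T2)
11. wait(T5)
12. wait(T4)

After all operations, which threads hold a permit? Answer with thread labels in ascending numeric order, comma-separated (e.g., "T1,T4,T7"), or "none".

Answer: T2,T7

Derivation:
Step 1: wait(T2) -> count=1 queue=[] holders={T2}
Step 2: wait(T3) -> count=0 queue=[] holders={T2,T3}
Step 3: signal(T2) -> count=1 queue=[] holders={T3}
Step 4: signal(T3) -> count=2 queue=[] holders={none}
Step 5: wait(T3) -> count=1 queue=[] holders={T3}
Step 6: wait(T6) -> count=0 queue=[] holders={T3,T6}
Step 7: wait(T7) -> count=0 queue=[T7] holders={T3,T6}
Step 8: signal(T6) -> count=0 queue=[] holders={T3,T7}
Step 9: signal(T3) -> count=1 queue=[] holders={T7}
Step 10: wait(T2) -> count=0 queue=[] holders={T2,T7}
Step 11: wait(T5) -> count=0 queue=[T5] holders={T2,T7}
Step 12: wait(T4) -> count=0 queue=[T5,T4] holders={T2,T7}
Final holders: T2,T7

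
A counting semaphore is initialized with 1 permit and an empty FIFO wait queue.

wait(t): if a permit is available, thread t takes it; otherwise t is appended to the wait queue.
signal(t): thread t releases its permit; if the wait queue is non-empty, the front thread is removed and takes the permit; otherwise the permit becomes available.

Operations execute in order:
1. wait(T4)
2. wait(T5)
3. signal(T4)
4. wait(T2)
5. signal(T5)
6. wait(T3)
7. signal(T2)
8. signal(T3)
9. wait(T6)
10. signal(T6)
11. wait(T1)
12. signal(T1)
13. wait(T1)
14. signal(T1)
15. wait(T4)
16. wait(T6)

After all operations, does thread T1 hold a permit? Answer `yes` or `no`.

Step 1: wait(T4) -> count=0 queue=[] holders={T4}
Step 2: wait(T5) -> count=0 queue=[T5] holders={T4}
Step 3: signal(T4) -> count=0 queue=[] holders={T5}
Step 4: wait(T2) -> count=0 queue=[T2] holders={T5}
Step 5: signal(T5) -> count=0 queue=[] holders={T2}
Step 6: wait(T3) -> count=0 queue=[T3] holders={T2}
Step 7: signal(T2) -> count=0 queue=[] holders={T3}
Step 8: signal(T3) -> count=1 queue=[] holders={none}
Step 9: wait(T6) -> count=0 queue=[] holders={T6}
Step 10: signal(T6) -> count=1 queue=[] holders={none}
Step 11: wait(T1) -> count=0 queue=[] holders={T1}
Step 12: signal(T1) -> count=1 queue=[] holders={none}
Step 13: wait(T1) -> count=0 queue=[] holders={T1}
Step 14: signal(T1) -> count=1 queue=[] holders={none}
Step 15: wait(T4) -> count=0 queue=[] holders={T4}
Step 16: wait(T6) -> count=0 queue=[T6] holders={T4}
Final holders: {T4} -> T1 not in holders

Answer: no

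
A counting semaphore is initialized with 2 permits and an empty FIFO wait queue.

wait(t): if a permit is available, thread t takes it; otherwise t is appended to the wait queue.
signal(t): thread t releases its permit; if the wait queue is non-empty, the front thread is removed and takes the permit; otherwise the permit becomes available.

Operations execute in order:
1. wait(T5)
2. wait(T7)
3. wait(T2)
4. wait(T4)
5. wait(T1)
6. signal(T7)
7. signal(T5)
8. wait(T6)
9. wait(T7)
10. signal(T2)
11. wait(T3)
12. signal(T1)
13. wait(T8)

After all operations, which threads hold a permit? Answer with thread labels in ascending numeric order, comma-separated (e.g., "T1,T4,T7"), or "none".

Step 1: wait(T5) -> count=1 queue=[] holders={T5}
Step 2: wait(T7) -> count=0 queue=[] holders={T5,T7}
Step 3: wait(T2) -> count=0 queue=[T2] holders={T5,T7}
Step 4: wait(T4) -> count=0 queue=[T2,T4] holders={T5,T7}
Step 5: wait(T1) -> count=0 queue=[T2,T4,T1] holders={T5,T7}
Step 6: signal(T7) -> count=0 queue=[T4,T1] holders={T2,T5}
Step 7: signal(T5) -> count=0 queue=[T1] holders={T2,T4}
Step 8: wait(T6) -> count=0 queue=[T1,T6] holders={T2,T4}
Step 9: wait(T7) -> count=0 queue=[T1,T6,T7] holders={T2,T4}
Step 10: signal(T2) -> count=0 queue=[T6,T7] holders={T1,T4}
Step 11: wait(T3) -> count=0 queue=[T6,T7,T3] holders={T1,T4}
Step 12: signal(T1) -> count=0 queue=[T7,T3] holders={T4,T6}
Step 13: wait(T8) -> count=0 queue=[T7,T3,T8] holders={T4,T6}
Final holders: T4,T6

Answer: T4,T6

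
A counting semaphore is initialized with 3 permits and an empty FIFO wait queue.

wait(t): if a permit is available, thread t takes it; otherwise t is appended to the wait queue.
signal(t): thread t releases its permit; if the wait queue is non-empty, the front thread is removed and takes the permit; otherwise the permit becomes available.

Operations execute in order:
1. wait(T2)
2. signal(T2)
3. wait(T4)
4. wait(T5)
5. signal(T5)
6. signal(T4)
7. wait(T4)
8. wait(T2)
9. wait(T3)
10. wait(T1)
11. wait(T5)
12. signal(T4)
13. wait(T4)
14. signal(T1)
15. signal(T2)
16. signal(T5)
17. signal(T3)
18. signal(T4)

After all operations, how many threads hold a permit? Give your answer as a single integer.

Answer: 0

Derivation:
Step 1: wait(T2) -> count=2 queue=[] holders={T2}
Step 2: signal(T2) -> count=3 queue=[] holders={none}
Step 3: wait(T4) -> count=2 queue=[] holders={T4}
Step 4: wait(T5) -> count=1 queue=[] holders={T4,T5}
Step 5: signal(T5) -> count=2 queue=[] holders={T4}
Step 6: signal(T4) -> count=3 queue=[] holders={none}
Step 7: wait(T4) -> count=2 queue=[] holders={T4}
Step 8: wait(T2) -> count=1 queue=[] holders={T2,T4}
Step 9: wait(T3) -> count=0 queue=[] holders={T2,T3,T4}
Step 10: wait(T1) -> count=0 queue=[T1] holders={T2,T3,T4}
Step 11: wait(T5) -> count=0 queue=[T1,T5] holders={T2,T3,T4}
Step 12: signal(T4) -> count=0 queue=[T5] holders={T1,T2,T3}
Step 13: wait(T4) -> count=0 queue=[T5,T4] holders={T1,T2,T3}
Step 14: signal(T1) -> count=0 queue=[T4] holders={T2,T3,T5}
Step 15: signal(T2) -> count=0 queue=[] holders={T3,T4,T5}
Step 16: signal(T5) -> count=1 queue=[] holders={T3,T4}
Step 17: signal(T3) -> count=2 queue=[] holders={T4}
Step 18: signal(T4) -> count=3 queue=[] holders={none}
Final holders: {none} -> 0 thread(s)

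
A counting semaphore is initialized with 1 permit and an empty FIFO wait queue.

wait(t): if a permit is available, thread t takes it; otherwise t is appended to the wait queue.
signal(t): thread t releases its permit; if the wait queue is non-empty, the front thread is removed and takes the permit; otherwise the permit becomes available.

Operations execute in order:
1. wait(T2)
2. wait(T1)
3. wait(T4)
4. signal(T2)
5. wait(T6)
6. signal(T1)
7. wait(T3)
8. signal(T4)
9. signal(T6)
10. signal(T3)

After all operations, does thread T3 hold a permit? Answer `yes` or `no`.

Step 1: wait(T2) -> count=0 queue=[] holders={T2}
Step 2: wait(T1) -> count=0 queue=[T1] holders={T2}
Step 3: wait(T4) -> count=0 queue=[T1,T4] holders={T2}
Step 4: signal(T2) -> count=0 queue=[T4] holders={T1}
Step 5: wait(T6) -> count=0 queue=[T4,T6] holders={T1}
Step 6: signal(T1) -> count=0 queue=[T6] holders={T4}
Step 7: wait(T3) -> count=0 queue=[T6,T3] holders={T4}
Step 8: signal(T4) -> count=0 queue=[T3] holders={T6}
Step 9: signal(T6) -> count=0 queue=[] holders={T3}
Step 10: signal(T3) -> count=1 queue=[] holders={none}
Final holders: {none} -> T3 not in holders

Answer: no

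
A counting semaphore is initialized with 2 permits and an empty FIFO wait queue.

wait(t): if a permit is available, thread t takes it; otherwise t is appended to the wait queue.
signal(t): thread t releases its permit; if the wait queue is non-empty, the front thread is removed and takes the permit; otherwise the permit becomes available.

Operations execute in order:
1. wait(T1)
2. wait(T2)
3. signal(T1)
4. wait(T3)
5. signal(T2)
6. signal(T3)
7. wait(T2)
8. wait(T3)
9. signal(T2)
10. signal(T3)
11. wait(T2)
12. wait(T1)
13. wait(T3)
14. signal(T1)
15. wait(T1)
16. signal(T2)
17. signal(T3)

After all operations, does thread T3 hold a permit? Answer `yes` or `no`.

Answer: no

Derivation:
Step 1: wait(T1) -> count=1 queue=[] holders={T1}
Step 2: wait(T2) -> count=0 queue=[] holders={T1,T2}
Step 3: signal(T1) -> count=1 queue=[] holders={T2}
Step 4: wait(T3) -> count=0 queue=[] holders={T2,T3}
Step 5: signal(T2) -> count=1 queue=[] holders={T3}
Step 6: signal(T3) -> count=2 queue=[] holders={none}
Step 7: wait(T2) -> count=1 queue=[] holders={T2}
Step 8: wait(T3) -> count=0 queue=[] holders={T2,T3}
Step 9: signal(T2) -> count=1 queue=[] holders={T3}
Step 10: signal(T3) -> count=2 queue=[] holders={none}
Step 11: wait(T2) -> count=1 queue=[] holders={T2}
Step 12: wait(T1) -> count=0 queue=[] holders={T1,T2}
Step 13: wait(T3) -> count=0 queue=[T3] holders={T1,T2}
Step 14: signal(T1) -> count=0 queue=[] holders={T2,T3}
Step 15: wait(T1) -> count=0 queue=[T1] holders={T2,T3}
Step 16: signal(T2) -> count=0 queue=[] holders={T1,T3}
Step 17: signal(T3) -> count=1 queue=[] holders={T1}
Final holders: {T1} -> T3 not in holders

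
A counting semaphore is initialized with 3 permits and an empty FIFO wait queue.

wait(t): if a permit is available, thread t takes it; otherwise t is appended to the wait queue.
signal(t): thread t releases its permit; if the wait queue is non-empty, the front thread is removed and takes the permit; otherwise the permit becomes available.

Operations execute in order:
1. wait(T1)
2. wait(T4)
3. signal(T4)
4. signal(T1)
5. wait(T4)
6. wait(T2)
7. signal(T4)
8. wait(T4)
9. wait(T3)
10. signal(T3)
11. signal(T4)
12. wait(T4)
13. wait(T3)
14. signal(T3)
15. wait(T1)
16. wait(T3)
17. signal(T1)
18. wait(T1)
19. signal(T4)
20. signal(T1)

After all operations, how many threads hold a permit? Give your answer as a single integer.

Answer: 2

Derivation:
Step 1: wait(T1) -> count=2 queue=[] holders={T1}
Step 2: wait(T4) -> count=1 queue=[] holders={T1,T4}
Step 3: signal(T4) -> count=2 queue=[] holders={T1}
Step 4: signal(T1) -> count=3 queue=[] holders={none}
Step 5: wait(T4) -> count=2 queue=[] holders={T4}
Step 6: wait(T2) -> count=1 queue=[] holders={T2,T4}
Step 7: signal(T4) -> count=2 queue=[] holders={T2}
Step 8: wait(T4) -> count=1 queue=[] holders={T2,T4}
Step 9: wait(T3) -> count=0 queue=[] holders={T2,T3,T4}
Step 10: signal(T3) -> count=1 queue=[] holders={T2,T4}
Step 11: signal(T4) -> count=2 queue=[] holders={T2}
Step 12: wait(T4) -> count=1 queue=[] holders={T2,T4}
Step 13: wait(T3) -> count=0 queue=[] holders={T2,T3,T4}
Step 14: signal(T3) -> count=1 queue=[] holders={T2,T4}
Step 15: wait(T1) -> count=0 queue=[] holders={T1,T2,T4}
Step 16: wait(T3) -> count=0 queue=[T3] holders={T1,T2,T4}
Step 17: signal(T1) -> count=0 queue=[] holders={T2,T3,T4}
Step 18: wait(T1) -> count=0 queue=[T1] holders={T2,T3,T4}
Step 19: signal(T4) -> count=0 queue=[] holders={T1,T2,T3}
Step 20: signal(T1) -> count=1 queue=[] holders={T2,T3}
Final holders: {T2,T3} -> 2 thread(s)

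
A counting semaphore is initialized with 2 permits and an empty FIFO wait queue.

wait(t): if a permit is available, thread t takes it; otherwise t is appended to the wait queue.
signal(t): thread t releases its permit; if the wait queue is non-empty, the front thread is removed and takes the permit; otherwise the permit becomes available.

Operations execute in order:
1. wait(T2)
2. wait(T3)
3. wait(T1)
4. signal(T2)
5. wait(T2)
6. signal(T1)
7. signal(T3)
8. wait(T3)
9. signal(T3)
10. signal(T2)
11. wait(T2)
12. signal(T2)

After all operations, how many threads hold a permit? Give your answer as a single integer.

Step 1: wait(T2) -> count=1 queue=[] holders={T2}
Step 2: wait(T3) -> count=0 queue=[] holders={T2,T3}
Step 3: wait(T1) -> count=0 queue=[T1] holders={T2,T3}
Step 4: signal(T2) -> count=0 queue=[] holders={T1,T3}
Step 5: wait(T2) -> count=0 queue=[T2] holders={T1,T3}
Step 6: signal(T1) -> count=0 queue=[] holders={T2,T3}
Step 7: signal(T3) -> count=1 queue=[] holders={T2}
Step 8: wait(T3) -> count=0 queue=[] holders={T2,T3}
Step 9: signal(T3) -> count=1 queue=[] holders={T2}
Step 10: signal(T2) -> count=2 queue=[] holders={none}
Step 11: wait(T2) -> count=1 queue=[] holders={T2}
Step 12: signal(T2) -> count=2 queue=[] holders={none}
Final holders: {none} -> 0 thread(s)

Answer: 0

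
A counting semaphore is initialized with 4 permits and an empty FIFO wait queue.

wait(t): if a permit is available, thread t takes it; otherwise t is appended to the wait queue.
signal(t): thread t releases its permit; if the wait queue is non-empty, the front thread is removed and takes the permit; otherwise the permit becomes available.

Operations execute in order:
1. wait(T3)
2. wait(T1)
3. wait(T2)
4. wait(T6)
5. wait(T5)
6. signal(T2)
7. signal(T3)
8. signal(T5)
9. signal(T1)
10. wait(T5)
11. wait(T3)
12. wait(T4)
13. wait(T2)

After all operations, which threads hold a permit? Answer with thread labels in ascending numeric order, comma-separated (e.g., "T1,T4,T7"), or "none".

Step 1: wait(T3) -> count=3 queue=[] holders={T3}
Step 2: wait(T1) -> count=2 queue=[] holders={T1,T3}
Step 3: wait(T2) -> count=1 queue=[] holders={T1,T2,T3}
Step 4: wait(T6) -> count=0 queue=[] holders={T1,T2,T3,T6}
Step 5: wait(T5) -> count=0 queue=[T5] holders={T1,T2,T3,T6}
Step 6: signal(T2) -> count=0 queue=[] holders={T1,T3,T5,T6}
Step 7: signal(T3) -> count=1 queue=[] holders={T1,T5,T6}
Step 8: signal(T5) -> count=2 queue=[] holders={T1,T6}
Step 9: signal(T1) -> count=3 queue=[] holders={T6}
Step 10: wait(T5) -> count=2 queue=[] holders={T5,T6}
Step 11: wait(T3) -> count=1 queue=[] holders={T3,T5,T6}
Step 12: wait(T4) -> count=0 queue=[] holders={T3,T4,T5,T6}
Step 13: wait(T2) -> count=0 queue=[T2] holders={T3,T4,T5,T6}
Final holders: T3,T4,T5,T6

Answer: T3,T4,T5,T6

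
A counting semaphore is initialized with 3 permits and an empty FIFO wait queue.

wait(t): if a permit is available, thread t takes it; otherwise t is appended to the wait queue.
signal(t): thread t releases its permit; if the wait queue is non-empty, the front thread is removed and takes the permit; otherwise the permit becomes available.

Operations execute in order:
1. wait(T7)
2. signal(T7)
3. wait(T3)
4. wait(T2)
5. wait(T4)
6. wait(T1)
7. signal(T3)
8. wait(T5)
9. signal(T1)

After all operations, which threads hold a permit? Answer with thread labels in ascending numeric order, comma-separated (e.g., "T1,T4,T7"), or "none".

Answer: T2,T4,T5

Derivation:
Step 1: wait(T7) -> count=2 queue=[] holders={T7}
Step 2: signal(T7) -> count=3 queue=[] holders={none}
Step 3: wait(T3) -> count=2 queue=[] holders={T3}
Step 4: wait(T2) -> count=1 queue=[] holders={T2,T3}
Step 5: wait(T4) -> count=0 queue=[] holders={T2,T3,T4}
Step 6: wait(T1) -> count=0 queue=[T1] holders={T2,T3,T4}
Step 7: signal(T3) -> count=0 queue=[] holders={T1,T2,T4}
Step 8: wait(T5) -> count=0 queue=[T5] holders={T1,T2,T4}
Step 9: signal(T1) -> count=0 queue=[] holders={T2,T4,T5}
Final holders: T2,T4,T5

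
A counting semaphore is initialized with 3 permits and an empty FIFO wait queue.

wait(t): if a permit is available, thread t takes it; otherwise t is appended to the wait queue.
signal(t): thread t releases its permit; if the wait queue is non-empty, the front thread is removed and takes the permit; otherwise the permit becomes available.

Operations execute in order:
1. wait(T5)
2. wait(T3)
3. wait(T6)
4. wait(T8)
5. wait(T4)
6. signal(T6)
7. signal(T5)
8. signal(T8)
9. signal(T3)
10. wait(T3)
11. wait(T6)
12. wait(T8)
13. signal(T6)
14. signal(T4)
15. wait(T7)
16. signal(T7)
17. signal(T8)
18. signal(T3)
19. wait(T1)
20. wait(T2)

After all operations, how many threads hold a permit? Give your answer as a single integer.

Step 1: wait(T5) -> count=2 queue=[] holders={T5}
Step 2: wait(T3) -> count=1 queue=[] holders={T3,T5}
Step 3: wait(T6) -> count=0 queue=[] holders={T3,T5,T6}
Step 4: wait(T8) -> count=0 queue=[T8] holders={T3,T5,T6}
Step 5: wait(T4) -> count=0 queue=[T8,T4] holders={T3,T5,T6}
Step 6: signal(T6) -> count=0 queue=[T4] holders={T3,T5,T8}
Step 7: signal(T5) -> count=0 queue=[] holders={T3,T4,T8}
Step 8: signal(T8) -> count=1 queue=[] holders={T3,T4}
Step 9: signal(T3) -> count=2 queue=[] holders={T4}
Step 10: wait(T3) -> count=1 queue=[] holders={T3,T4}
Step 11: wait(T6) -> count=0 queue=[] holders={T3,T4,T6}
Step 12: wait(T8) -> count=0 queue=[T8] holders={T3,T4,T6}
Step 13: signal(T6) -> count=0 queue=[] holders={T3,T4,T8}
Step 14: signal(T4) -> count=1 queue=[] holders={T3,T8}
Step 15: wait(T7) -> count=0 queue=[] holders={T3,T7,T8}
Step 16: signal(T7) -> count=1 queue=[] holders={T3,T8}
Step 17: signal(T8) -> count=2 queue=[] holders={T3}
Step 18: signal(T3) -> count=3 queue=[] holders={none}
Step 19: wait(T1) -> count=2 queue=[] holders={T1}
Step 20: wait(T2) -> count=1 queue=[] holders={T1,T2}
Final holders: {T1,T2} -> 2 thread(s)

Answer: 2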